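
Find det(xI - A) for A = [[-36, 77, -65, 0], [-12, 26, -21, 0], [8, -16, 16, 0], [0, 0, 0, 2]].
xI - A = [[x + 36, -77, 65, 0], [12, x - 26, 21, 0], [-8, 16, x - 16, 0], [0, 0, 0, x - 2]].

Expanding det(xI - A) along the first row:
det(xI - A) = + (x + 36)·det([[x - 26, 21, 0], [16, x - 16, 0], [0, 0, x - 2]]) - (-77)·det([[12, 21, 0], [-8, x - 16, 0], [0, 0, x - 2]]) + (65)·det([[12, x - 26, 0], [-8, 16, 0], [0, 0, x - 2]]) - (0)·det([[12, x - 26, 21], [-8, 16, x - 16], [0, 0, 0]]).

Evaluating gives χ_A(x) = x^4 - 8x^3 + 24x^2 - 32x + 16 = (x - 2)^4.

χ_A(x) = (x - 2)^4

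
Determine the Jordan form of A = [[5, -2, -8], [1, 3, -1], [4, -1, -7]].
J = [[-3, 0, 0], [0, 2, 1], [0, 0, 2]]

The characteristic polynomial is det(xI - A) = (x - 2)^2(x + 3), so the eigenvalues are -3 (algebraic multiplicity 1), 2 (algebraic multiplicity 2).

For λ = -3: algebraic multiplicity 1 gives one 1×1 block.

For λ = 2: rank(A - 2I) = 2, rank((A - 2I)^2) = 1. The eigenspace has dimension 3 - 2 = 1, so there is 1 Jordan block; the rank sequence gives block sizes [2].

Assembling the blocks gives the Jordan form J above.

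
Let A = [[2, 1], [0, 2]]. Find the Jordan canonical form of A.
J = [[2, 1], [0, 2]]

The characteristic polynomial is det(xI - A) = (x - 2)^2, so the eigenvalues are 2 (algebraic multiplicity 2).

For λ = 2: rank(A - 2I) = 1, rank((A - 2I)^2) = 0. The eigenspace has dimension 2 - 1 = 1, so there is 1 Jordan block; the rank sequence gives block sizes [2].

Assembling the blocks gives the Jordan form J above.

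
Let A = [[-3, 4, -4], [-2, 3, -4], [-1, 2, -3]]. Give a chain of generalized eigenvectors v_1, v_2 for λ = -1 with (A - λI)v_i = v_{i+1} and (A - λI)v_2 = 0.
We seek v_1 ∈ ker((A + I)^2) \ ker(A + I), then set v_{i+1} = (A + I) v_i.

One such chain is v_1 = [[1, 1, 0]]^T, v_2 = [[2, 2, 1]]^T. Check: (A + I) v_2 = [[0, 0, 0]]^T = 0.

v_1 = [[1, 1, 0]]^T, v_2 = [[2, 2, 1]]^T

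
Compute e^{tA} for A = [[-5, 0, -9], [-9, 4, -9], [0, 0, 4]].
A has Jordan form J = [[-5, 0, 0], [0, 4, 0], [0, 0, 4]] with A = PJP^{-1}, so e^{tA} = P e^{tJ} P^{-1}.

For a Jordan block J_k(λ), e^{tJ_k(λ)} = e^{λt} · (I + tN + t^2 N^2/2! + ... + t^{k-1} N^{k-1}/(k-1)!) where N is the nilpotent superdiagonal part.

Assembling the blocks and conjugating back gives the entries of e^{tA} as shown above.

e^{tA} = [[e^{-5*t}, 0, (1 - e^{9*t})*e^{-5*t}], [(1 - e^{9*t})*e^{-5*t}, e^{4*t}, (1 - e^{9*t})*e^{-5*t}], [0, 0, e^{4*t}]]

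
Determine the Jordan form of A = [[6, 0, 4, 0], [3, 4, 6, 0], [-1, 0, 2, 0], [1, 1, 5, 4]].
The characteristic polynomial is det(xI - A) = (x - 4)^4, so the eigenvalues are 4 (algebraic multiplicity 4).

For λ = 4: rank(A - 4I) = 2, rank((A - 4I)^2) = 0. The eigenspace has dimension 4 - 2 = 2, so there are 2 Jordan blocks; the rank sequence gives block sizes [2, 2].

Assembling the blocks gives the Jordan form J above.

J = [[4, 1, 0, 0], [0, 4, 0, 0], [0, 0, 4, 1], [0, 0, 0, 4]]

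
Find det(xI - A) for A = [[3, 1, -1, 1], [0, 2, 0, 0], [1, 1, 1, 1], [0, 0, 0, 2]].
xI - A = [[x - 3, -1, 1, -1], [0, x - 2, 0, 0], [-1, -1, x - 1, -1], [0, 0, 0, x - 2]].

Expanding det(xI - A) along the first row:
det(xI - A) = + (x - 3)·det([[x - 2, 0, 0], [-1, x - 1, -1], [0, 0, x - 2]]) - (-1)·det([[0, 0, 0], [-1, x - 1, -1], [0, 0, x - 2]]) + (1)·det([[0, x - 2, 0], [-1, -1, -1], [0, 0, x - 2]]) - (-1)·det([[0, x - 2, 0], [-1, -1, x - 1], [0, 0, 0]]).

Evaluating gives χ_A(x) = x^4 - 8x^3 + 24x^2 - 32x + 16 = (x - 2)^4.

χ_A(x) = (x - 2)^4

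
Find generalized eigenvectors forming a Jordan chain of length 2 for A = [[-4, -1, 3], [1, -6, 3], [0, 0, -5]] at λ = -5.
v_1 = [[2, 1, 0]]^T, v_2 = [[1, 1, 0]]^T

We seek v_1 ∈ ker((A + 5I)^2) \ ker(A + 5I), then set v_{i+1} = (A + 5I) v_i.

One such chain is v_1 = [[2, 1, 0]]^T, v_2 = [[1, 1, 0]]^T. Check: (A + 5I) v_2 = [[0, 0, 0]]^T = 0.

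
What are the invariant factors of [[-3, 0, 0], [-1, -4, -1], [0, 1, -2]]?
The Jordan structure of A has elementary divisors (x + 3)^3. Arranging the block sizes at each eigenvalue in decreasing order and taking row products gives the invariant factors.

Invariant factors (smallest first, each dividing the next): (x + 3)^3.

Check: the last factor (x + 3)^3 is the minimal polynomial, and the product (x + 3)^3 is the characteristic polynomial.

(x + 3)^3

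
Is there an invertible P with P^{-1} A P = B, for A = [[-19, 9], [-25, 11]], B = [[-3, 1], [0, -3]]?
No.

trace(A) = -8 but trace(B) = -6. The trace is a similarity invariant, so A and B are not similar.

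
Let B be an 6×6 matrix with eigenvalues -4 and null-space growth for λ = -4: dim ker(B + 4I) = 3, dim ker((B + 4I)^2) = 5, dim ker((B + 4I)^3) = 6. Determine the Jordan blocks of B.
λ = -4: successive nullity increments [3, 2, 1] count blocks of size ≥ k; block sizes are [3, 2, 1].

Jordan blocks: (-4, 3), (-4, 2), (-4, 1)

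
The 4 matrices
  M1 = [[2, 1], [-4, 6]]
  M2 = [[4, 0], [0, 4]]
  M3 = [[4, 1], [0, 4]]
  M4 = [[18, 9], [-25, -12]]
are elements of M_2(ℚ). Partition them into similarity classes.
3 classes: {M1, M3}, {M2}, {M4}

Characteristic polynomials: χ_{M1} = (x - 4)^2, χ_{M2} = (x - 4)^2, χ_{M3} = (x - 4)^2, χ_{M4} = (x - 3)^2.

{M1, M3}: invariant factors (x - 4)^2.

{M2}: invariant factors x - 4, x - 4.

{M4}: invariant factors (x - 3)^2.

Matrices are similar if and only if their invariant-factor lists agree; the partition into similarity classes is {M1, M3}, {M2}, {M4}.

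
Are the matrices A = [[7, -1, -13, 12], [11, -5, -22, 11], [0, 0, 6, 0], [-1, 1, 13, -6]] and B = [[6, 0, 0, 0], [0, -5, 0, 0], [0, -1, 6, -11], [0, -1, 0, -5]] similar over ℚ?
Two matrices over a field are similar if and only if they have the same invariant factors.

Both A and B have characteristic polynomial (x - 6)^2(x + 5)^2 and minimal polynomial (x - 6)(x + 5)^2. Computing further, both have invariant factors x - 6, (x - 6)(x + 5)^2. Hence A and B are similar.

Yes.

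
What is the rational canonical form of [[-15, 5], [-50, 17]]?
The invariant factors of A (the non-unit diagonal entries of the Smith normal form of xI - A over ℚ[x]) are x^2 - 2x - 5, each dividing the next. The characteristic polynomial is their product, x^2 - 2x - 5.

The rational canonical form is the block-diagonal matrix of companion matrices C(f_i):
R = [[0, 5], [1, 2]].

Note the characteristic polynomial does not split into linear factors over ℚ, so A has no Jordan form over ℚ; the rational canonical form exists over any field.

R = [[0, 5], [1, 2]]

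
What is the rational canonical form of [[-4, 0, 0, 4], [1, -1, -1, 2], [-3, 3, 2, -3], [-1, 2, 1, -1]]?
R = [[0, 0, 0, 4], [1, 0, 0, 4], [0, 1, 0, -3], [0, 0, 1, -4]]

The invariant factors of A (the non-unit diagonal entries of the Smith normal form of xI - A over ℚ[x]) are (x - 1)(x + 1)(x + 2)^2, each dividing the next. The characteristic polynomial is their product, (x - 1)(x + 1)(x + 2)^2.

The rational canonical form is the block-diagonal matrix of companion matrices C(f_i):
R = [[0, 0, 0, 4], [1, 0, 0, 4], [0, 1, 0, -3], [0, 0, 1, -4]].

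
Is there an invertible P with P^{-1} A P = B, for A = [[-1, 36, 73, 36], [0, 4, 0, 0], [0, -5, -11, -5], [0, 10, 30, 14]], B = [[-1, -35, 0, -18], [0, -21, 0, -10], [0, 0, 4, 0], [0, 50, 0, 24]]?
Two matrices over a field are similar if and only if they have the same invariant factors.

Both A and B have characteristic polynomial (x - 4)^2(x + 1)^2 and minimal polynomial (x - 4)(x + 1)^2. Computing further, both have invariant factors x - 4, (x - 4)(x + 1)^2. Hence A and B are similar.

Yes.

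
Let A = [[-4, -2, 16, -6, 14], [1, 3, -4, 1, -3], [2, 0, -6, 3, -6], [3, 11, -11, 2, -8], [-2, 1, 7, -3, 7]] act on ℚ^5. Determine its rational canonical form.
R = [[0, 0, 0, 0, 2], [1, 0, 0, 0, -7], [0, 1, 0, 0, 8], [0, 0, 1, 0, -4], [0, 0, 0, 1, 2]]

The invariant factors of A (the non-unit diagonal entries of the Smith normal form of xI - A over ℚ[x]) are (x - 1)^2(x^3 + 3x - 2), each dividing the next. The characteristic polynomial is their product, (x - 1)^2(x^3 + 3x - 2).

The rational canonical form is the block-diagonal matrix of companion matrices C(f_i):
R = [[0, 0, 0, 0, 2], [1, 0, 0, 0, -7], [0, 1, 0, 0, 8], [0, 0, 1, 0, -4], [0, 0, 0, 1, 2]].

Note the characteristic polynomial does not split into linear factors over ℚ, so A has no Jordan form over ℚ; the rational canonical form exists over any field.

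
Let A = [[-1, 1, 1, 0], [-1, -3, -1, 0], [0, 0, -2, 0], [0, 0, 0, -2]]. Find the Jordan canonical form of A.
J = [[-2, 1, 0, 0], [0, -2, 0, 0], [0, 0, -2, 0], [0, 0, 0, -2]]

The characteristic polynomial is det(xI - A) = (x + 2)^4, so the eigenvalues are -2 (algebraic multiplicity 4).

For λ = -2: rank(A + 2I) = 1, rank((A + 2I)^2) = 0. The eigenspace has dimension 4 - 1 = 3, so there are 3 Jordan blocks; the rank sequence gives block sizes [2, 1, 1].

Assembling the blocks gives the Jordan form J above.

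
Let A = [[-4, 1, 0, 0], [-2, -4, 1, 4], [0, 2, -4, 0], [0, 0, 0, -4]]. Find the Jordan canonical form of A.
J = [[-4, 1, 0, 0], [0, -4, 1, 0], [0, 0, -4, 0], [0, 0, 0, -4]]

The characteristic polynomial is det(xI - A) = (x + 4)^4, so the eigenvalues are -4 (algebraic multiplicity 4).

For λ = -4: rank(A + 4I) = 2, rank((A + 4I)^2) = 1, rank((A + 4I)^3) = 0. The eigenspace has dimension 4 - 2 = 2, so there are 2 Jordan blocks; the rank sequence gives block sizes [3, 1].

Assembling the blocks gives the Jordan form J above.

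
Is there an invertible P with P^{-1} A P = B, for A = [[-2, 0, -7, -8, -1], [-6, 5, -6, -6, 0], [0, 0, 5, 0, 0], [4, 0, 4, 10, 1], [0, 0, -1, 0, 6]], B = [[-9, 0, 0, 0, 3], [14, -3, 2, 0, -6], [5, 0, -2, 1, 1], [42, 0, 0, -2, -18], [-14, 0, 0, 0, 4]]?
trace(A) = 24 but trace(B) = -12. The trace is a similarity invariant, so A and B are not similar.

No.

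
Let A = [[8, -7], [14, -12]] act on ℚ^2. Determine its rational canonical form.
The invariant factors of A (the non-unit diagonal entries of the Smith normal form of xI - A over ℚ[x]) are x^2 + 4x + 2, each dividing the next. The characteristic polynomial is their product, x^2 + 4x + 2.

The rational canonical form is the block-diagonal matrix of companion matrices C(f_i):
R = [[0, -2], [1, -4]].

Note the characteristic polynomial does not split into linear factors over ℚ, so A has no Jordan form over ℚ; the rational canonical form exists over any field.

R = [[0, -2], [1, -4]]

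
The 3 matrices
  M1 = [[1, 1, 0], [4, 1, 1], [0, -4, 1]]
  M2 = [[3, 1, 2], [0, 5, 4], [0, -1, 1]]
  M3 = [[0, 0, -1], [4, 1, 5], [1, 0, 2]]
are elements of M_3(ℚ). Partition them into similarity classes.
Characteristic polynomials: χ_{M1} = (x - 1)^3, χ_{M2} = (x - 3)^3, χ_{M3} = (x - 1)^3.

{M1, M3}: invariant factors (x - 1)^3.

{M2}: invariant factors x - 3, (x - 3)^2.

Matrices are similar if and only if their invariant-factor lists agree; the partition into similarity classes is {M1, M3}, {M2}.

2 classes: {M1, M3}, {M2}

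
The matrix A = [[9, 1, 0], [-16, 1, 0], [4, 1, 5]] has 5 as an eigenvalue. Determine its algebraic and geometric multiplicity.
The characteristic polynomial is (x - 5)^3, so the factor x - 5 appears with exponent 3: the algebraic multiplicity is 3.

rank(A - 5I) = 1, so the eigenspace has dimension 3 - 1 = 2: the geometric multiplicity is 2.

Since 2 < 3, A is not diagonalizable.

algebraic multiplicity 3, geometric multiplicity 2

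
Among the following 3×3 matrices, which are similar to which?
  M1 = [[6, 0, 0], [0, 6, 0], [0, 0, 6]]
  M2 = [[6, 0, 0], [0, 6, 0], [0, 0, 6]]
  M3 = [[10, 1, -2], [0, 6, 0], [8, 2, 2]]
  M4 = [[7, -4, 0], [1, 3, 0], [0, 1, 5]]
3 classes: {M1, M2}, {M3}, {M4}

Characteristic polynomials: χ_{M1} = (x - 6)^3, χ_{M2} = (x - 6)^3, χ_{M3} = (x - 6)^3, χ_{M4} = (x - 5)^3.

{M1, M2}: invariant factors x - 6, x - 6, x - 6.

{M3}: invariant factors x - 6, (x - 6)^2.

{M4}: invariant factors (x - 5)^3.

Matrices are similar if and only if their invariant-factor lists agree; the partition into similarity classes is {M1, M2}, {M3}, {M4}.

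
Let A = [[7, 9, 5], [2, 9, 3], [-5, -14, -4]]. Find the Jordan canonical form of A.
The characteristic polynomial is det(xI - A) = (x - 4)^3, so the eigenvalues are 4 (algebraic multiplicity 3).

For λ = 4: rank(A - 4I) = 2, rank((A - 4I)^2) = 1, rank((A - 4I)^3) = 0. The eigenspace has dimension 3 - 2 = 1, so there is 1 Jordan block; the rank sequence gives block sizes [3].

Assembling the blocks gives the Jordan form J above.

J = [[4, 1, 0], [0, 4, 1], [0, 0, 4]]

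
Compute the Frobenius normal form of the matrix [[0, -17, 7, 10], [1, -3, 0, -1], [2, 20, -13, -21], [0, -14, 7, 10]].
R = [[0, -3, 0, 0], [1, -3, 0, 0], [0, 0, 0, -3], [0, 0, 1, -3]]

The invariant factors of A (the non-unit diagonal entries of the Smith normal form of xI - A over ℚ[x]) are x^2 + 3x + 3, x^2 + 3x + 3, each dividing the next. The characteristic polynomial is their product, (x^2 + 3x + 3)^2.

The rational canonical form is the block-diagonal matrix of companion matrices C(f_i):
R = [[0, -3, 0, 0], [1, -3, 0, 0], [0, 0, 0, -3], [0, 0, 1, -3]].

Note the characteristic polynomial does not split into linear factors over ℚ, so A has no Jordan form over ℚ; the rational canonical form exists over any field.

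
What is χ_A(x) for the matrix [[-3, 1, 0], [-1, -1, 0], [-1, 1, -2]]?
xI - A = [[x + 3, -1, 0], [1, x + 1, 0], [1, -1, x + 2]].

Expanding det(xI - A) along the first row:
det(xI - A) = + (x + 3)·det([[x + 1, 0], [-1, x + 2]]) - (-1)·det([[1, 0], [1, x + 2]]) + (0)·det([[1, x + 1], [1, -1]]).

Evaluating gives χ_A(x) = x^3 + 6x^2 + 12x + 8 = (x + 2)^3.

χ_A(x) = (x + 2)^3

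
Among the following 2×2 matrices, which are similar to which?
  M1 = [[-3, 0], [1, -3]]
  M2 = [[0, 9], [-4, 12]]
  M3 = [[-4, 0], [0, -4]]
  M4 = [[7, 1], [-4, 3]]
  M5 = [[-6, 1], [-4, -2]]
5 classes: {M1}, {M2}, {M3}, {M4}, {M5}

Characteristic polynomials: χ_{M1} = (x + 3)^2, χ_{M2} = (x - 6)^2, χ_{M3} = (x + 4)^2, χ_{M4} = (x - 5)^2, χ_{M5} = (x + 4)^2.

{M1}: invariant factors (x + 3)^2.

{M2}: invariant factors (x - 6)^2.

{M3}: invariant factors x + 4, x + 4.

{M4}: invariant factors (x - 5)^2.

{M5}: invariant factors (x + 4)^2.

Matrices are similar if and only if their invariant-factor lists agree; the partition into similarity classes is {M1}, {M2}, {M3}, {M4}, {M5}.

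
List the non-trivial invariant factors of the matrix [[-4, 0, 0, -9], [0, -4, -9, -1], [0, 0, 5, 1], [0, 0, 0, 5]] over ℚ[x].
The Jordan structure of A has elementary divisors (x + 4), (x + 4), (x - 5)^2. Arranging the block sizes at each eigenvalue in decreasing order and taking row products gives the invariant factors.

Invariant factors (smallest first, each dividing the next): x + 4, (x - 5)^2(x + 4).

Check: the last factor (x - 5)^2(x + 4) is the minimal polynomial, and the product (x - 5)^2(x + 4)^2 is the characteristic polynomial.

x + 4, (x - 5)^2(x + 4)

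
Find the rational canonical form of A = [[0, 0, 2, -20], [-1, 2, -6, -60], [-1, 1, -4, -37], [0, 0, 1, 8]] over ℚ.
The invariant factors of A (the non-unit diagonal entries of the Smith normal form of xI - A over ℚ[x]) are (x^2 - 3x + 6)^2, each dividing the next. The characteristic polynomial is their product, (x^2 - 3x + 6)^2.

The rational canonical form is the block-diagonal matrix of companion matrices C(f_i):
R = [[0, 0, 0, -36], [1, 0, 0, 36], [0, 1, 0, -21], [0, 0, 1, 6]].

Note the characteristic polynomial does not split into linear factors over ℚ, so A has no Jordan form over ℚ; the rational canonical form exists over any field.

R = [[0, 0, 0, -36], [1, 0, 0, 36], [0, 1, 0, -21], [0, 0, 1, 6]]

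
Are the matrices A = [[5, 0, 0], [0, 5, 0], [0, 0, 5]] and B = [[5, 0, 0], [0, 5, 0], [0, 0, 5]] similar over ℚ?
Two matrices over a field are similar if and only if they have the same invariant factors.

Both A and B have characteristic polynomial (x - 5)^3 and minimal polynomial x - 5. Computing further, both have invariant factors x - 5, x - 5, x - 5. Hence A and B are similar.

Yes.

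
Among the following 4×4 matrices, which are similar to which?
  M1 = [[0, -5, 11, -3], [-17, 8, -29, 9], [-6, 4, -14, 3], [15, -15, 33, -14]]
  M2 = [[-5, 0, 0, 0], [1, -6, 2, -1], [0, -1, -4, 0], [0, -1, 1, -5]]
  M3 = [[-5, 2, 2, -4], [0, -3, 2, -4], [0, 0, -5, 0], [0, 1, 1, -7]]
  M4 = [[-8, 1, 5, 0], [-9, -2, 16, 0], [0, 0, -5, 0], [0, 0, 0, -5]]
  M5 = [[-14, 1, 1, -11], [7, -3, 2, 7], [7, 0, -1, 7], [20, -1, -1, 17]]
3 classes: {M1, M2, M4}, {M3}, {M5}

Characteristic polynomials: χ_{M1} = (x + 5)^4, χ_{M2} = (x + 5)^4, χ_{M3} = (x + 5)^4, χ_{M4} = (x + 5)^4, χ_{M5} = (x - 6)(x + 1)(x + 3)^2.

{M1, M2, M4}: invariant factors x + 5, (x + 5)^3.

{M3}: invariant factors x + 5, x + 5, (x + 5)^2.

{M5}: invariant factors (x - 6)(x + 1)(x + 3)^2.

Matrices are similar if and only if their invariant-factor lists agree; the partition into similarity classes is {M1, M2, M4}, {M3}, {M5}.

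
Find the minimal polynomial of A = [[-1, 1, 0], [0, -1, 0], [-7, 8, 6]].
m_A(x) = (x - 6)(x + 1)^2

The characteristic polynomial factors as (x - 6)(x + 1)^2. The minimal polynomial is ∏(x - λ)^{k_λ} where k_λ is the size of the largest Jordan block at λ.

For λ = -1: rank(A + I) = 2, and the largest Jordan block has size 2 (the smallest k with rank((A + I)^k) = rank((A + I)^(k+1))).
For λ = 6: rank(A - 6I) = 2, and the largest Jordan block has size 1 (the smallest k with rank((A - 6I)^k) = rank((A - 6I)^(k+1))).

So m_A(x) = (x - 6)(x + 1)^2.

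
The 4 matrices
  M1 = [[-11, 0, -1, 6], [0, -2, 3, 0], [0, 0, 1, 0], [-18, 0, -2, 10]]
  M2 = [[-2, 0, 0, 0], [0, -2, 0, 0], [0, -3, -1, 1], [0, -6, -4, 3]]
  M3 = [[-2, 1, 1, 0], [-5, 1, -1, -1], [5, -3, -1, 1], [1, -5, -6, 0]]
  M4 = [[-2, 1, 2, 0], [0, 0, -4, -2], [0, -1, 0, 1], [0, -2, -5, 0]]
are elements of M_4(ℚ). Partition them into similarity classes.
2 classes: {M1, M2}, {M3, M4}

Characteristic polynomials: χ_{M1} = (x - 1)^2(x + 2)^2, χ_{M2} = (x - 1)^2(x + 2)^2, χ_{M3} = (x - 1)^2(x + 2)^2, χ_{M4} = (x - 1)^2(x + 2)^2.

{M1, M2}: invariant factors x + 2, (x - 1)^2(x + 2).

{M3, M4}: invariant factors (x - 1)^2(x + 2)^2.

Matrices are similar if and only if their invariant-factor lists agree; the partition into similarity classes is {M1, M2}, {M3, M4}.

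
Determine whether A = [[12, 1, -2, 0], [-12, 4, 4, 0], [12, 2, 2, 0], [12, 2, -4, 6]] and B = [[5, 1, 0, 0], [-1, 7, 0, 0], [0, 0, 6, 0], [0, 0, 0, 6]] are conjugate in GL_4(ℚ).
Yes.

Two matrices over a field are similar if and only if they have the same invariant factors.

Both A and B have characteristic polynomial (x - 6)^4 and minimal polynomial (x - 6)^2. Computing further, both have invariant factors x - 6, x - 6, (x - 6)^2. Hence A and B are similar.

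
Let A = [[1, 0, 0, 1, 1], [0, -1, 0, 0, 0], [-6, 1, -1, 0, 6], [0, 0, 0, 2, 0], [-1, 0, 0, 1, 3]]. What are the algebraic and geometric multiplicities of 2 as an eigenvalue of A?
The characteristic polynomial is (x - 2)^3(x + 1)^2, so the factor x - 2 appears with exponent 3: the algebraic multiplicity is 3.

rank(A - 2I) = 3, so the eigenspace has dimension 5 - 3 = 2: the geometric multiplicity is 2.

Since 2 < 3, A is not diagonalizable.

algebraic multiplicity 3, geometric multiplicity 2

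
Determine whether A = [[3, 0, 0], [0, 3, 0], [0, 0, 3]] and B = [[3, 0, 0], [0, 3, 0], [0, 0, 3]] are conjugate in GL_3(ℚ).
Two matrices over a field are similar if and only if they have the same invariant factors.

Both A and B have characteristic polynomial (x - 3)^3 and minimal polynomial x - 3. Computing further, both have invariant factors x - 3, x - 3, x - 3. Hence A and B are similar.

Yes.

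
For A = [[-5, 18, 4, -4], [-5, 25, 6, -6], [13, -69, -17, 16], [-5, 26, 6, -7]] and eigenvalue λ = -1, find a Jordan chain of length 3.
v_1 = [[-1, -1, 3, -1]]^T, v_2 = [[2, 3, -8, 3]]^T, v_3 = [[2, 2, -5, 2]]^T

We seek v_1 ∈ ker((A + I)^3) \ ker((A + I)^2), then set v_{i+1} = (A + I) v_i.

One such chain is v_1 = [[-1, -1, 3, -1]]^T, v_2 = [[2, 3, -8, 3]]^T, v_3 = [[2, 2, -5, 2]]^T. Check: (A + I) v_3 = [[0, 0, 0, 0]]^T = 0.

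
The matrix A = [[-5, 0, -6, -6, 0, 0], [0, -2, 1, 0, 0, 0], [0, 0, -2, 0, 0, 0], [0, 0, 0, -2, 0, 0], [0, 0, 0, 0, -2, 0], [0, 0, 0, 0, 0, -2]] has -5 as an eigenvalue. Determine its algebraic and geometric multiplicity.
algebraic multiplicity 1, geometric multiplicity 1

The characteristic polynomial is (x + 2)^5(x + 5), so the factor x + 5 appears with exponent 1: the algebraic multiplicity is 1.

rank(A + 5I) = 5, so the eigenspace has dimension 6 - 5 = 1: the geometric multiplicity is 1.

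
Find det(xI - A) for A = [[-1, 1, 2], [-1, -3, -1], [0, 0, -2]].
xI - A = [[x + 1, -1, -2], [1, x + 3, 1], [0, 0, x + 2]].

Expanding det(xI - A) along the first row:
det(xI - A) = + (x + 1)·det([[x + 3, 1], [0, x + 2]]) - (-1)·det([[1, 1], [0, x + 2]]) + (-2)·det([[1, x + 3], [0, 0]]).

Evaluating gives χ_A(x) = x^3 + 6x^2 + 12x + 8 = (x + 2)^3.

χ_A(x) = (x + 2)^3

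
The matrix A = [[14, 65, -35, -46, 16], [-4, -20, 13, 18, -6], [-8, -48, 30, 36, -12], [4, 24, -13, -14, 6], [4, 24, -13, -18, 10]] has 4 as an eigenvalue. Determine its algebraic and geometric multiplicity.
The characteristic polynomial is (x - 4)^5, so the factor x - 4 appears with exponent 5: the algebraic multiplicity is 5.

rank(A - 4I) = 2, so the eigenspace has dimension 5 - 2 = 3: the geometric multiplicity is 3.

Since 3 < 5, A is not diagonalizable.

algebraic multiplicity 5, geometric multiplicity 3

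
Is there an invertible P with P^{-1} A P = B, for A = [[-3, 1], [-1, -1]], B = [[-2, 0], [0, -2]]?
Both have characteristic polynomial (x + 2)^2, but the minimal polynomial of A is (x + 2)^2 while the minimal polynomial of B is x + 2. The minimal polynomial is a similarity invariant, so A and B are not similar.

No.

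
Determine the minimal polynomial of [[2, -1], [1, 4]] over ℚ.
m_A(x) = (x - 3)^2

The characteristic polynomial factors as (x - 3)^2. The minimal polynomial is ∏(x - λ)^{k_λ} where k_λ is the size of the largest Jordan block at λ.

For λ = 3: rank(A - 3I) = 1, and the largest Jordan block has size 2 (the smallest k with rank((A - 3I)^k) = rank((A - 3I)^(k+1))).

So m_A(x) = (x - 3)^2.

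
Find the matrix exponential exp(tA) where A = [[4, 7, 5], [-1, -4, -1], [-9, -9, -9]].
e^{tA} = [[(-3*t^2 + 14*t + 2)*e^{-3*t}/2, t*(14 - 3*t)*e^{-3*t}/2, t*(5 - t)*e^{-3*t}], [t*(3*t - 2)*e^{-3*t}/2, (3*t^2/2 - t + 1)*e^{-3*t}, t*(t - 1)*e^{-3*t}], [-9*t*e^{-3*t}, -9*t*e^{-3*t}, (1 - 6*t)*e^{-3*t}]]

A has Jordan form J = [[-3, 1, 0], [0, -3, 1], [0, 0, -3]] with A = PJP^{-1}, so e^{tA} = P e^{tJ} P^{-1}.

For a Jordan block J_k(λ), e^{tJ_k(λ)} = e^{λt} · (I + tN + t^2 N^2/2! + ... + t^{k-1} N^{k-1}/(k-1)!) where N is the nilpotent superdiagonal part.

Assembling the blocks and conjugating back gives the entries of e^{tA} as shown above.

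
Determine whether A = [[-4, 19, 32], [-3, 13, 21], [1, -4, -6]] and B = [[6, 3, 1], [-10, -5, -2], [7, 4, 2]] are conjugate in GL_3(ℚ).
Yes.

Two matrices over a field are similar if and only if they have the same invariant factors.

Both A and B have characteristic polynomial (x - 1)^3 and minimal polynomial (x - 1)^3. Computing further, both have invariant factors (x - 1)^3. Hence A and B are similar.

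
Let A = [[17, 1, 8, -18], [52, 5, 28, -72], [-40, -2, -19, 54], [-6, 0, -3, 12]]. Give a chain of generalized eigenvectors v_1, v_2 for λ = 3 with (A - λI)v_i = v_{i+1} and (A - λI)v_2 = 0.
v_1 = [[0, 1, 0, 0]]^T, v_2 = [[1, 2, -2, 0]]^T

We seek v_1 ∈ ker((A - 3I)^2) \ ker(A - 3I), then set v_{i+1} = (A - 3I) v_i.

One such chain is v_1 = [[0, 1, 0, 0]]^T, v_2 = [[1, 2, -2, 0]]^T. Check: (A - 3I) v_2 = [[0, 0, 0, 0]]^T = 0.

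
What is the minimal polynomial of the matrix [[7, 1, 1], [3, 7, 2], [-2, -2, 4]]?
m_A(x) = (x - 6)^3

The characteristic polynomial factors as (x - 6)^3. The minimal polynomial is ∏(x - λ)^{k_λ} where k_λ is the size of the largest Jordan block at λ.

For λ = 6: rank(A - 6I) = 2, and the largest Jordan block has size 3 (the smallest k with rank((A - 6I)^k) = rank((A - 6I)^(k+1))).

So m_A(x) = (x - 6)^3.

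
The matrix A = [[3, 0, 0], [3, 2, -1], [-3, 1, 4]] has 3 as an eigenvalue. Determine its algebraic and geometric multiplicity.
The characteristic polynomial is (x - 3)^3, so the factor x - 3 appears with exponent 3: the algebraic multiplicity is 3.

rank(A - 3I) = 1, so the eigenspace has dimension 3 - 1 = 2: the geometric multiplicity is 2.

Since 2 < 3, A is not diagonalizable.

algebraic multiplicity 3, geometric multiplicity 2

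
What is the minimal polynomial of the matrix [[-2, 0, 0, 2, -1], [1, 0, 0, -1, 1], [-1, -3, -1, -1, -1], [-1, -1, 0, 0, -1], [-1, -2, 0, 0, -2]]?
The characteristic polynomial factors as (x + 1)^5. The minimal polynomial is ∏(x - λ)^{k_λ} where k_λ is the size of the largest Jordan block at λ.

For λ = -1: rank(A + I) = 2, and the largest Jordan block has size 2 (the smallest k with rank((A + I)^k) = rank((A + I)^(k+1))).

So m_A(x) = (x + 1)^2.

m_A(x) = (x + 1)^2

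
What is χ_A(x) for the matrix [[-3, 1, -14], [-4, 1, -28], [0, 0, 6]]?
xI - A = [[x + 3, -1, 14], [4, x - 1, 28], [0, 0, x - 6]].

Expanding det(xI - A) along the first row:
det(xI - A) = + (x + 3)·det([[x - 1, 28], [0, x - 6]]) - (-1)·det([[4, 28], [0, x - 6]]) + (14)·det([[4, x - 1], [0, 0]]).

Evaluating gives χ_A(x) = x^3 - 4x^2 - 11x - 6 = (x - 6)(x + 1)^2.

χ_A(x) = (x - 6)(x + 1)^2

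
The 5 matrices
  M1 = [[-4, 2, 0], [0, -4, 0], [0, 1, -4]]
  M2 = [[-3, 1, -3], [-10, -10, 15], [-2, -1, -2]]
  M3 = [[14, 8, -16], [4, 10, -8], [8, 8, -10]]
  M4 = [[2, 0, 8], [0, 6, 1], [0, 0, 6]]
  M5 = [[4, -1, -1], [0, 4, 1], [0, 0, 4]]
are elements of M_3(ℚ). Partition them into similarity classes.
5 classes: {M1}, {M2}, {M3}, {M4}, {M5}

Characteristic polynomials: χ_{M1} = (x + 4)^3, χ_{M2} = (x + 5)^3, χ_{M3} = (x - 6)^2(x - 2), χ_{M4} = (x - 6)^2(x - 2), χ_{M5} = (x - 4)^3.

{M1}: invariant factors x + 4, (x + 4)^2.

{M2}: invariant factors x + 5, (x + 5)^2.

{M3}: invariant factors x - 6, (x - 6)(x - 2).

{M4}: invariant factors (x - 6)^2(x - 2).

{M5}: invariant factors (x - 4)^3.

Matrices are similar if and only if their invariant-factor lists agree; the partition into similarity classes is {M1}, {M2}, {M3}, {M4}, {M5}.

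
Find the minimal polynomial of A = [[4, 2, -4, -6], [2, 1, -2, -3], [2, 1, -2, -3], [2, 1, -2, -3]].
The characteristic polynomial factors as x^4. The minimal polynomial is ∏(x - λ)^{k_λ} where k_λ is the size of the largest Jordan block at λ.

For λ = 0: rank(A) = 1, and the largest Jordan block has size 2 (the smallest k with rank(A^k) = rank(A^(k+1))).

So m_A(x) = x^2.

m_A(x) = x^2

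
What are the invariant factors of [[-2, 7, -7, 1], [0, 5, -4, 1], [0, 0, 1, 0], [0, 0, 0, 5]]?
(x - 5)^2(x - 1)(x + 2)

The Jordan structure of A has elementary divisors (x + 2), (x - 1), (x - 5)^2. Arranging the block sizes at each eigenvalue in decreasing order and taking row products gives the invariant factors.

Invariant factors (smallest first, each dividing the next): (x - 5)^2(x - 1)(x + 2).

Check: the last factor (x - 5)^2(x - 1)(x + 2) is the minimal polynomial, and the product (x - 5)^2(x - 1)(x + 2) is the characteristic polynomial.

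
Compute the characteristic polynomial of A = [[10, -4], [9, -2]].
xI - A = [[x - 10, 4], [-9, x + 2]].

Expanding det(xI - A) along the first row:
det(xI - A) = + (x - 10)·det([[x + 2]]) - (4)·det([[-9]]).

Evaluating gives χ_A(x) = x^2 - 8x + 16 = (x - 4)^2.

χ_A(x) = (x - 4)^2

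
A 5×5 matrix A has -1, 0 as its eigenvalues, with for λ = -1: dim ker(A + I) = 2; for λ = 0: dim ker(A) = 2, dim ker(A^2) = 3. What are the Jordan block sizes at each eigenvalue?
Jordan blocks: (-1, 1), (-1, 1), (0, 2), (0, 1)

λ = -1: successive nullity increments [2] count blocks of size ≥ k; block sizes are [1, 1].
λ = 0: successive nullity increments [2, 1] count blocks of size ≥ k; block sizes are [2, 1].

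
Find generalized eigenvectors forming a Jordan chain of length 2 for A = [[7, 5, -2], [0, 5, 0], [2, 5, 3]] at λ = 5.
We seek v_1 ∈ ker((A - 5I)^2) \ ker(A - 5I), then set v_{i+1} = (A - 5I) v_i.

One such chain is v_1 = [[-2, 1, 0]]^T, v_2 = [[1, 0, 1]]^T. Check: (A - 5I) v_2 = [[0, 0, 0]]^T = 0.

v_1 = [[-2, 1, 0]]^T, v_2 = [[1, 0, 1]]^T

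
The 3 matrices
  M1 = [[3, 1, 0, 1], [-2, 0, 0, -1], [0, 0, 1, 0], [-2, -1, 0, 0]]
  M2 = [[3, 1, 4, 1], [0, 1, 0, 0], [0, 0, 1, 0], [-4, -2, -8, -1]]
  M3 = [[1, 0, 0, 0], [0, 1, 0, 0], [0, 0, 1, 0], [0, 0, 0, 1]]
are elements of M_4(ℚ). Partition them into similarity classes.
2 classes: {M1, M2}, {M3}

Characteristic polynomials: χ_{M1} = (x - 1)^4, χ_{M2} = (x - 1)^4, χ_{M3} = (x - 1)^4.

{M1, M2}: invariant factors x - 1, x - 1, (x - 1)^2.

{M3}: invariant factors x - 1, x - 1, x - 1, x - 1.

Matrices are similar if and only if their invariant-factor lists agree; the partition into similarity classes is {M1, M2}, {M3}.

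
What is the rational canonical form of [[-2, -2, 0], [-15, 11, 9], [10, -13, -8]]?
The invariant factors of A (the non-unit diagonal entries of the Smith normal form of xI - A over ℚ[x]) are (x + 2)(x^2 - 3x - 1), each dividing the next. The characteristic polynomial is their product, (x + 2)(x^2 - 3x - 1).

The rational canonical form is the block-diagonal matrix of companion matrices C(f_i):
R = [[0, 0, 2], [1, 0, 7], [0, 1, 1]].

Note the characteristic polynomial does not split into linear factors over ℚ, so A has no Jordan form over ℚ; the rational canonical form exists over any field.

R = [[0, 0, 2], [1, 0, 7], [0, 1, 1]]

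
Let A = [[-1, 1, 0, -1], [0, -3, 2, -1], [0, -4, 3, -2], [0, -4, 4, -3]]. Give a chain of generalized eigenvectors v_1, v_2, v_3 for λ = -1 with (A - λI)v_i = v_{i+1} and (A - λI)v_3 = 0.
v_1 = [[0, 1, 1, 1]]^T, v_2 = [[0, -1, -2, -2]]^T, v_3 = [[1, 0, 0, 0]]^T

We seek v_1 ∈ ker((A + I)^3) \ ker((A + I)^2), then set v_{i+1} = (A + I) v_i.

One such chain is v_1 = [[0, 1, 1, 1]]^T, v_2 = [[0, -1, -2, -2]]^T, v_3 = [[1, 0, 0, 0]]^T. Check: (A + I) v_3 = [[0, 0, 0, 0]]^T = 0.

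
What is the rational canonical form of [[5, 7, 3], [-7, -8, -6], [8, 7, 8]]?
The invariant factors of A (the non-unit diagonal entries of the Smith normal form of xI - A over ℚ[x]) are (x - 3)^2(x + 1), each dividing the next. The characteristic polynomial is their product, (x - 3)^2(x + 1).

The rational canonical form is the block-diagonal matrix of companion matrices C(f_i):
R = [[0, 0, -9], [1, 0, -3], [0, 1, 5]].

R = [[0, 0, -9], [1, 0, -3], [0, 1, 5]]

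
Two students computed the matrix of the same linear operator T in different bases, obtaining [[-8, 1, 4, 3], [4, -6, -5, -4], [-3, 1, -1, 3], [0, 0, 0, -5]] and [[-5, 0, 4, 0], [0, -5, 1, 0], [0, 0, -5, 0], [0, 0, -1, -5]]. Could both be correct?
Both have characteristic polynomial (x + 5)^4, but the minimal polynomial of A is (x + 5)^3 while the minimal polynomial of B is (x + 5)^2. The minimal polynomial is a similarity invariant, so A and B are not similar.

No.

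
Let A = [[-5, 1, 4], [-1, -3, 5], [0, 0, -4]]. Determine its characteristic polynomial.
xI - A = [[x + 5, -1, -4], [1, x + 3, -5], [0, 0, x + 4]].

Expanding det(xI - A) along the first row:
det(xI - A) = + (x + 5)·det([[x + 3, -5], [0, x + 4]]) - (-1)·det([[1, -5], [0, x + 4]]) + (-4)·det([[1, x + 3], [0, 0]]).

Evaluating gives χ_A(x) = x^3 + 12x^2 + 48x + 64 = (x + 4)^3.

χ_A(x) = (x + 4)^3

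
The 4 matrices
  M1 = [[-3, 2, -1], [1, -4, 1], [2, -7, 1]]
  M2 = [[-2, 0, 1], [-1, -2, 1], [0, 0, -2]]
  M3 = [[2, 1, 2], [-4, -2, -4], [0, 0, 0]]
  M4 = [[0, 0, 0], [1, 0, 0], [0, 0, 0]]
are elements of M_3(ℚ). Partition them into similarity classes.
Characteristic polynomials: χ_{M1} = (x + 2)^3, χ_{M2} = (x + 2)^3, χ_{M3} = x^3, χ_{M4} = x^3.

{M1, M2}: invariant factors (x + 2)^3.

{M3, M4}: invariant factors x, x^2.

Matrices are similar if and only if their invariant-factor lists agree; the partition into similarity classes is {M1, M2}, {M3, M4}.

2 classes: {M1, M2}, {M3, M4}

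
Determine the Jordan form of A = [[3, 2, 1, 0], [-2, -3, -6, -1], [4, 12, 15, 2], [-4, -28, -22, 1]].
J = [[3, 1, 0, 0], [0, 3, 0, 0], [0, 0, 5, 1], [0, 0, 0, 5]]

The characteristic polynomial is det(xI - A) = (x - 5)^2(x - 3)^2, so the eigenvalues are 3 (algebraic multiplicity 2), 5 (algebraic multiplicity 2).

For λ = 3: rank(A - 3I) = 3, rank((A - 3I)^2) = 2. The eigenspace has dimension 4 - 3 = 1, so there is 1 Jordan block; the rank sequence gives block sizes [2].

For λ = 5: rank(A - 5I) = 3, rank((A - 5I)^2) = 2. The eigenspace has dimension 4 - 3 = 1, so there is 1 Jordan block; the rank sequence gives block sizes [2].

Assembling the blocks gives the Jordan form J above.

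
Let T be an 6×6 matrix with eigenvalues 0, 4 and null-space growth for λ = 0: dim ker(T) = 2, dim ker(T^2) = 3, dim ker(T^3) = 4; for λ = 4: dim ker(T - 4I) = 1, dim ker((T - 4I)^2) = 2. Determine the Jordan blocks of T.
λ = 0: successive nullity increments [2, 1, 1] count blocks of size ≥ k; block sizes are [3, 1].
λ = 4: successive nullity increments [1, 1] count blocks of size ≥ k; block sizes are [2].

Jordan blocks: (0, 3), (0, 1), (4, 2)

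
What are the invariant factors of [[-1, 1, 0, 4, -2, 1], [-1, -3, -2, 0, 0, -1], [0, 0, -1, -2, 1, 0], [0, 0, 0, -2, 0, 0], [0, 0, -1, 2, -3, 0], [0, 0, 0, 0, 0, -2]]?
The Jordan structure of A has elementary divisors (x + 2)^2, (x + 2)^2, (x + 2), (x + 2). Arranging the block sizes at each eigenvalue in decreasing order and taking row products gives the invariant factors.

Invariant factors (smallest first, each dividing the next): x + 2, x + 2, (x + 2)^2, (x + 2)^2.

Check: the last factor (x + 2)^2 is the minimal polynomial, and the product (x + 2)^6 is the characteristic polynomial.

x + 2, x + 2, (x + 2)^2, (x + 2)^2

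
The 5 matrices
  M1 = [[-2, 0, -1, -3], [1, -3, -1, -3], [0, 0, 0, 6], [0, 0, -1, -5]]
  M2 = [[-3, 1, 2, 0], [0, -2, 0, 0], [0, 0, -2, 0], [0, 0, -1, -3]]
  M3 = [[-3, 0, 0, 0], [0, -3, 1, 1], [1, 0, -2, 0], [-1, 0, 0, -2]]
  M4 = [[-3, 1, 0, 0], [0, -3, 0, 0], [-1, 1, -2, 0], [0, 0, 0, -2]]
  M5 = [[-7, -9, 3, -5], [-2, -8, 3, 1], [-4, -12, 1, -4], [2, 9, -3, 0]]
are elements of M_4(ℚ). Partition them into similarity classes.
3 classes: {M1, M2, M3}, {M4}, {M5}

Characteristic polynomials: χ_{M1} = (x + 2)^2(x + 3)^2, χ_{M2} = (x + 2)^2(x + 3)^2, χ_{M3} = (x + 2)^2(x + 3)^2, χ_{M4} = (x + 2)^2(x + 3)^2, χ_{M5} = (x - 1)(x + 5)^3.

{M1, M2, M3}: invariant factors (x + 2)(x + 3), (x + 2)(x + 3).

{M4}: invariant factors x + 2, (x + 2)(x + 3)^2.

{M5}: invariant factors x + 5, (x - 1)(x + 5)^2.

Matrices are similar if and only if their invariant-factor lists agree; the partition into similarity classes is {M1, M2, M3}, {M4}, {M5}.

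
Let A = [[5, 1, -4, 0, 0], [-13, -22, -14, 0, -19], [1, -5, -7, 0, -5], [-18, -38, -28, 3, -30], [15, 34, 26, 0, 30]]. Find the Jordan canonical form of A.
J = [[1, 1, 0, 0, 0], [0, 1, 1, 0, 0], [0, 0, 1, 0, 0], [0, 0, 0, 3, 0], [0, 0, 0, 0, 3]]

The characteristic polynomial is det(xI - A) = (x - 3)^2(x - 1)^3, so the eigenvalues are 1 (algebraic multiplicity 3), 3 (algebraic multiplicity 2).

For λ = 1: rank(A - I) = 4, rank((A - I)^2) = 3, rank((A - I)^3) = 2. The eigenspace has dimension 5 - 4 = 1, so there is 1 Jordan block; the rank sequence gives block sizes [3].

For λ = 3: rank(A - 3I) = 3. The eigenspace has dimension 5 - 3 = 2, so there are 2 Jordan blocks; the rank sequence gives block sizes [1, 1].

Assembling the blocks gives the Jordan form J above.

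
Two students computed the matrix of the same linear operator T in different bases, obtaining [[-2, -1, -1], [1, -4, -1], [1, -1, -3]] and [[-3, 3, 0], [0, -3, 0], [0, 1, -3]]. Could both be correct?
No.

Both have characteristic polynomial (x + 3)^3, but the minimal polynomial of A is (x + 3)^3 while the minimal polynomial of B is (x + 3)^2. The minimal polynomial is a similarity invariant, so A and B are not similar.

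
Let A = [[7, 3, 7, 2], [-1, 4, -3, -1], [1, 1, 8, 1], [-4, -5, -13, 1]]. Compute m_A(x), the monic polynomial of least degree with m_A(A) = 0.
m_A(x) = (x - 5)^2

The characteristic polynomial factors as (x - 5)^4. The minimal polynomial is ∏(x - λ)^{k_λ} where k_λ is the size of the largest Jordan block at λ.

For λ = 5: rank(A - 5I) = 2, and the largest Jordan block has size 2 (the smallest k with rank((A - 5I)^k) = rank((A - 5I)^(k+1))).

So m_A(x) = (x - 5)^2.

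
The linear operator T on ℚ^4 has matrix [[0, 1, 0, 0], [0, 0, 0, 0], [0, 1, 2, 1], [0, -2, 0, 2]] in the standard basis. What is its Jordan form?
The characteristic polynomial is det(xI - A) = x^2(x - 2)^2, so the eigenvalues are 0 (algebraic multiplicity 2), 2 (algebraic multiplicity 2).

For λ = 0: rank(A) = 3, rank(A^2) = 2. The eigenspace has dimension 4 - 3 = 1, so there is 1 Jordan block; the rank sequence gives block sizes [2].

For λ = 2: rank(A - 2I) = 3, rank((A - 2I)^2) = 2. The eigenspace has dimension 4 - 3 = 1, so there is 1 Jordan block; the rank sequence gives block sizes [2].

Assembling the blocks gives the Jordan form J above.

J = [[0, 1, 0, 0], [0, 0, 0, 0], [0, 0, 2, 1], [0, 0, 0, 2]]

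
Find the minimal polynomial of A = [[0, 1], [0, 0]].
m_A(x) = x^2

The characteristic polynomial factors as x^2. The minimal polynomial is ∏(x - λ)^{k_λ} where k_λ is the size of the largest Jordan block at λ.

For λ = 0: rank(A) = 1, and the largest Jordan block has size 2 (the smallest k with rank(A^k) = rank(A^(k+1))).

So m_A(x) = x^2.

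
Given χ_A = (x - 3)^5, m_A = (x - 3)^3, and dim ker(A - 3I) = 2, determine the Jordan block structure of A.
λ = 3: algebraic multiplicity 5 (exponent in χ_A), largest block size 3 (exponent in m_A), 2 blocks (geometric multiplicity). These force block sizes [3, 2].

Jordan blocks: (3, 3), (3, 2)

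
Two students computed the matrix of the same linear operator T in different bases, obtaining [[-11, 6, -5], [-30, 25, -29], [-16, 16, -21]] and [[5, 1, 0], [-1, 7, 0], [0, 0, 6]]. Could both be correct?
trace(A) = -7 but trace(B) = 18. The trace is a similarity invariant, so A and B are not similar.

No.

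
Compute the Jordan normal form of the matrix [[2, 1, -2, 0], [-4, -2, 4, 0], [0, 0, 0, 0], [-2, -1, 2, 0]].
J = [[0, 1, 0, 0], [0, 0, 0, 0], [0, 0, 0, 0], [0, 0, 0, 0]]

The characteristic polynomial is det(xI - A) = x^4, so the eigenvalues are 0 (algebraic multiplicity 4).

For λ = 0: rank(A) = 1, rank(A^2) = 0. The eigenspace has dimension 4 - 1 = 3, so there are 3 Jordan blocks; the rank sequence gives block sizes [2, 1, 1].

Assembling the blocks gives the Jordan form J above.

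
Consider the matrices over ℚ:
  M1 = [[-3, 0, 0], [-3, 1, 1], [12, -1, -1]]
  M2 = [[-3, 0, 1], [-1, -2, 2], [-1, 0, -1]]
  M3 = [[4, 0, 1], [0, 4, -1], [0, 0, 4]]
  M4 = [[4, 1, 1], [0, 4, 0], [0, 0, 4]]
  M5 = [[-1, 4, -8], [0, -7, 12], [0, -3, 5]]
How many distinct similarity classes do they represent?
4 classes: {M1}, {M2}, {M3, M4}, {M5}

Characteristic polynomials: χ_{M1} = x^2(x + 3), χ_{M2} = (x + 2)^3, χ_{M3} = (x - 4)^3, χ_{M4} = (x - 4)^3, χ_{M5} = (x + 1)^3.

{M1}: invariant factors x^2(x + 3).

{M2}: invariant factors (x + 2)^3.

{M3, M4}: invariant factors x - 4, (x - 4)^2.

{M5}: invariant factors x + 1, (x + 1)^2.

Matrices are similar if and only if their invariant-factor lists agree; the partition into similarity classes is {M1}, {M2}, {M3, M4}, {M5}.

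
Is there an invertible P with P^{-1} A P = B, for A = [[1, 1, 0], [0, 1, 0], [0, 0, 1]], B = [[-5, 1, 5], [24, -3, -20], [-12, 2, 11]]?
Yes.

Two matrices over a field are similar if and only if they have the same invariant factors.

Both A and B have characteristic polynomial (x - 1)^3 and minimal polynomial (x - 1)^2. Computing further, both have invariant factors x - 1, (x - 1)^2. Hence A and B are similar.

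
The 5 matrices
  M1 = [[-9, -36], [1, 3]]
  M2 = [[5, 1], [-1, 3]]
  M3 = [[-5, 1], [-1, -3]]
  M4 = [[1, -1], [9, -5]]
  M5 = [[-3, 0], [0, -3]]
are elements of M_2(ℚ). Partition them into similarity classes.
Characteristic polynomials: χ_{M1} = (x + 3)^2, χ_{M2} = (x - 4)^2, χ_{M3} = (x + 4)^2, χ_{M4} = (x + 2)^2, χ_{M5} = (x + 3)^2.

{M1}: invariant factors (x + 3)^2.

{M2}: invariant factors (x - 4)^2.

{M3}: invariant factors (x + 4)^2.

{M4}: invariant factors (x + 2)^2.

{M5}: invariant factors x + 3, x + 3.

Matrices are similar if and only if their invariant-factor lists agree; the partition into similarity classes is {M1}, {M2}, {M3}, {M4}, {M5}.

5 classes: {M1}, {M2}, {M3}, {M4}, {M5}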